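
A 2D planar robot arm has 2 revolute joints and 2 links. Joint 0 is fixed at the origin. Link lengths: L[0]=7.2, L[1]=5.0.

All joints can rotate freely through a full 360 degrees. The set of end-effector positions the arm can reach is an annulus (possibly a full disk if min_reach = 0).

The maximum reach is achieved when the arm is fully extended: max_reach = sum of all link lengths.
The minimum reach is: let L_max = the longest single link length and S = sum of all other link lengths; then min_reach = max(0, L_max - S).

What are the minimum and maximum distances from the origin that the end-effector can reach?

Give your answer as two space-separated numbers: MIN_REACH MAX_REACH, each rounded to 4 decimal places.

Link lengths: [7.2, 5.0]
max_reach = 7.2 + 5 = 12.2
L_max = max([7.2, 5.0]) = 7.2
S (sum of others) = 12.2 - 7.2 = 5
min_reach = max(0, 7.2 - 5) = max(0, 2.2) = 2.2

Answer: 2.2000 12.2000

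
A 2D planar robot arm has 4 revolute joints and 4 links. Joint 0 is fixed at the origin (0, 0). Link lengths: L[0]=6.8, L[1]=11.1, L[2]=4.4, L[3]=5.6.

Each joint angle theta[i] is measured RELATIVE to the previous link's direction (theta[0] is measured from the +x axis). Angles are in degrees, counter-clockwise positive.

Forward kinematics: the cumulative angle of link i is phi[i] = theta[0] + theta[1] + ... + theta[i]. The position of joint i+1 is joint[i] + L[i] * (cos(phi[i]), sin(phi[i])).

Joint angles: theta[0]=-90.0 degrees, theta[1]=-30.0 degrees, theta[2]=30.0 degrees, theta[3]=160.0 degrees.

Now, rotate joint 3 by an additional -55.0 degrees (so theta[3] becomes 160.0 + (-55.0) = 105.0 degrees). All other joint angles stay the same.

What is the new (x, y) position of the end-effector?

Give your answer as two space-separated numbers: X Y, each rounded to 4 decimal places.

Answer: -0.1408 -19.3635

Derivation:
joint[0] = (0.0000, 0.0000)  (base)
link 0: phi[0] = -90 = -90 deg
  cos(-90 deg) = 0.0000, sin(-90 deg) = -1.0000
  joint[1] = (0.0000, 0.0000) + 6.8 * (0.0000, -1.0000) = (0.0000 + 0.0000, 0.0000 + -6.8000) = (0.0000, -6.8000)
link 1: phi[1] = -90 + -30 = -120 deg
  cos(-120 deg) = -0.5000, sin(-120 deg) = -0.8660
  joint[2] = (0.0000, -6.8000) + 11.1 * (-0.5000, -0.8660) = (0.0000 + -5.5500, -6.8000 + -9.6129) = (-5.5500, -16.4129)
link 2: phi[2] = -90 + -30 + 30 = -90 deg
  cos(-90 deg) = 0.0000, sin(-90 deg) = -1.0000
  joint[3] = (-5.5500, -16.4129) + 4.4 * (0.0000, -1.0000) = (-5.5500 + 0.0000, -16.4129 + -4.4000) = (-5.5500, -20.8129)
link 3: phi[3] = -90 + -30 + 30 + 105 = 15 deg
  cos(15 deg) = 0.9659, sin(15 deg) = 0.2588
  joint[4] = (-5.5500, -20.8129) + 5.6 * (0.9659, 0.2588) = (-5.5500 + 5.4092, -20.8129 + 1.4494) = (-0.1408, -19.3635)
End effector: (-0.1408, -19.3635)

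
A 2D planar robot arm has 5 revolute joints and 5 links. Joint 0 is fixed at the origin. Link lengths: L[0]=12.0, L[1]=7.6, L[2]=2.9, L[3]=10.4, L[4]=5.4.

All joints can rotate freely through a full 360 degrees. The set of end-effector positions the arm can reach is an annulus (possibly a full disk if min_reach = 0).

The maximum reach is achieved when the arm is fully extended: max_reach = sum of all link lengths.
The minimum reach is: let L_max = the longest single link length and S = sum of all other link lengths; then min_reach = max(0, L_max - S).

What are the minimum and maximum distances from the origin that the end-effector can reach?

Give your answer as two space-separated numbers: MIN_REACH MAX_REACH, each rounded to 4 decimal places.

Answer: 0.0000 38.3000

Derivation:
Link lengths: [12.0, 7.6, 2.9, 10.4, 5.4]
max_reach = 12 + 7.6 + 2.9 + 10.4 + 5.4 = 38.3
L_max = max([12.0, 7.6, 2.9, 10.4, 5.4]) = 12
S (sum of others) = 38.3 - 12 = 26.3
min_reach = max(0, 12 - 26.3) = max(0, -14.3) = 0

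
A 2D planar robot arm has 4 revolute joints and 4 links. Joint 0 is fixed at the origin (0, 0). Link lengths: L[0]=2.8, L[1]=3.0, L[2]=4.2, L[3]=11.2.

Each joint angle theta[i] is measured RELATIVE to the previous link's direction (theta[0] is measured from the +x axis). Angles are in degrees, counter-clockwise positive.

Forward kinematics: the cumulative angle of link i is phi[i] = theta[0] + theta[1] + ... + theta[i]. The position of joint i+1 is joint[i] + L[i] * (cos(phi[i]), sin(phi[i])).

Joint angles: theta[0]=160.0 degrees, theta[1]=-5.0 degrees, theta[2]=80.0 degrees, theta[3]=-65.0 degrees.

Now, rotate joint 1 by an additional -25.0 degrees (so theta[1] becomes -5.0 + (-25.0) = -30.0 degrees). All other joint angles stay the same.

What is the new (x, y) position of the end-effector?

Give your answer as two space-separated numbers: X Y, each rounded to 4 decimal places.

Answer: -17.3713 7.5798

Derivation:
joint[0] = (0.0000, 0.0000)  (base)
link 0: phi[0] = 160 = 160 deg
  cos(160 deg) = -0.9397, sin(160 deg) = 0.3420
  joint[1] = (0.0000, 0.0000) + 2.8 * (-0.9397, 0.3420) = (0.0000 + -2.6311, 0.0000 + 0.9577) = (-2.6311, 0.9577)
link 1: phi[1] = 160 + -30 = 130 deg
  cos(130 deg) = -0.6428, sin(130 deg) = 0.7660
  joint[2] = (-2.6311, 0.9577) + 3 * (-0.6428, 0.7660) = (-2.6311 + -1.9284, 0.9577 + 2.2981) = (-4.5595, 3.2558)
link 2: phi[2] = 160 + -30 + 80 = 210 deg
  cos(210 deg) = -0.8660, sin(210 deg) = -0.5000
  joint[3] = (-4.5595, 3.2558) + 4.2 * (-0.8660, -0.5000) = (-4.5595 + -3.6373, 3.2558 + -2.1000) = (-8.1968, 1.1558)
link 3: phi[3] = 160 + -30 + 80 + -65 = 145 deg
  cos(145 deg) = -0.8192, sin(145 deg) = 0.5736
  joint[4] = (-8.1968, 1.1558) + 11.2 * (-0.8192, 0.5736) = (-8.1968 + -9.1745, 1.1558 + 6.4241) = (-17.3713, 7.5798)
End effector: (-17.3713, 7.5798)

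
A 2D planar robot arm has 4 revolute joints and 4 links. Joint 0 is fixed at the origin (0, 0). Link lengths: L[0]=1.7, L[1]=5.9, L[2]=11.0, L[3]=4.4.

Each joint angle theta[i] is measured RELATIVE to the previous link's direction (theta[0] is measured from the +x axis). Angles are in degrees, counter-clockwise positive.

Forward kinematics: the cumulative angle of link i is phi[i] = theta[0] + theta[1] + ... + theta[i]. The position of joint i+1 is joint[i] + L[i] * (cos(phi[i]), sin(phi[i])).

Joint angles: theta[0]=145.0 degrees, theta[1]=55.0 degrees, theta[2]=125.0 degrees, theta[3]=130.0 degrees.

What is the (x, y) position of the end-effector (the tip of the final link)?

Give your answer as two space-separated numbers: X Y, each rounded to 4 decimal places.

Answer: 1.6904 -2.9689

Derivation:
joint[0] = (0.0000, 0.0000)  (base)
link 0: phi[0] = 145 = 145 deg
  cos(145 deg) = -0.8192, sin(145 deg) = 0.5736
  joint[1] = (0.0000, 0.0000) + 1.7 * (-0.8192, 0.5736) = (0.0000 + -1.3926, 0.0000 + 0.9751) = (-1.3926, 0.9751)
link 1: phi[1] = 145 + 55 = 200 deg
  cos(200 deg) = -0.9397, sin(200 deg) = -0.3420
  joint[2] = (-1.3926, 0.9751) + 5.9 * (-0.9397, -0.3420) = (-1.3926 + -5.5442, 0.9751 + -2.0179) = (-6.9367, -1.0428)
link 2: phi[2] = 145 + 55 + 125 = 325 deg
  cos(325 deg) = 0.8192, sin(325 deg) = -0.5736
  joint[3] = (-6.9367, -1.0428) + 11 * (0.8192, -0.5736) = (-6.9367 + 9.0107, -1.0428 + -6.3093) = (2.0739, -7.3522)
link 3: phi[3] = 145 + 55 + 125 + 130 = 455 deg
  cos(455 deg) = -0.0872, sin(455 deg) = 0.9962
  joint[4] = (2.0739, -7.3522) + 4.4 * (-0.0872, 0.9962) = (2.0739 + -0.3835, -7.3522 + 4.3833) = (1.6904, -2.9689)
End effector: (1.6904, -2.9689)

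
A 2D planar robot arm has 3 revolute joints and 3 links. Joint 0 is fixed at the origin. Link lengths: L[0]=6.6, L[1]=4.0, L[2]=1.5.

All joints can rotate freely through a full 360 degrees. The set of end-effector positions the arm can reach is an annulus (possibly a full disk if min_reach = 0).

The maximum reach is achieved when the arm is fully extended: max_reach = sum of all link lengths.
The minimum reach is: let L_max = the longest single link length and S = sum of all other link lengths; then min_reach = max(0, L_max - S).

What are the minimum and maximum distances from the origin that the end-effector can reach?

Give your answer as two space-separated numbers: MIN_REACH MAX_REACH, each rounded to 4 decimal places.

Answer: 1.1000 12.1000

Derivation:
Link lengths: [6.6, 4.0, 1.5]
max_reach = 6.6 + 4 + 1.5 = 12.1
L_max = max([6.6, 4.0, 1.5]) = 6.6
S (sum of others) = 12.1 - 6.6 = 5.5
min_reach = max(0, 6.6 - 5.5) = max(0, 1.1) = 1.1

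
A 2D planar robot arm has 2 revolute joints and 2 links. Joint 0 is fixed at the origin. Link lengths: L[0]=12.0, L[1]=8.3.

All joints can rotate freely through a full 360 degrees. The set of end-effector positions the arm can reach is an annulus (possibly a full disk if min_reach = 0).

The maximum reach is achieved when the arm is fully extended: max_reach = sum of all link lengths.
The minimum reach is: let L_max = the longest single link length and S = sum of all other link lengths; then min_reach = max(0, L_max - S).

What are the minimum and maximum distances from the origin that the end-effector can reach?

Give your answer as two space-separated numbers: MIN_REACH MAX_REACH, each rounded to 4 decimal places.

Answer: 3.7000 20.3000

Derivation:
Link lengths: [12.0, 8.3]
max_reach = 12 + 8.3 = 20.3
L_max = max([12.0, 8.3]) = 12
S (sum of others) = 20.3 - 12 = 8.3
min_reach = max(0, 12 - 8.3) = max(0, 3.7) = 3.7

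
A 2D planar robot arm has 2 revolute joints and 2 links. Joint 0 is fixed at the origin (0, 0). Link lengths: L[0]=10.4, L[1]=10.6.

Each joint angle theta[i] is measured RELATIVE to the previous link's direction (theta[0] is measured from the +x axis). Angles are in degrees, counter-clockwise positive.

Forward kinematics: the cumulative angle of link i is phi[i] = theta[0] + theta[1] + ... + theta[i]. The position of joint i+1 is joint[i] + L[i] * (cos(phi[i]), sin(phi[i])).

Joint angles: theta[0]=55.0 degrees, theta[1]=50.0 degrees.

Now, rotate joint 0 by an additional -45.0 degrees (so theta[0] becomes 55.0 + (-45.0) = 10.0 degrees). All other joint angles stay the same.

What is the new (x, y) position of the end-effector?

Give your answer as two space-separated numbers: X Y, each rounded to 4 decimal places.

joint[0] = (0.0000, 0.0000)  (base)
link 0: phi[0] = 10 = 10 deg
  cos(10 deg) = 0.9848, sin(10 deg) = 0.1736
  joint[1] = (0.0000, 0.0000) + 10.4 * (0.9848, 0.1736) = (0.0000 + 10.2420, 0.0000 + 1.8059) = (10.2420, 1.8059)
link 1: phi[1] = 10 + 50 = 60 deg
  cos(60 deg) = 0.5000, sin(60 deg) = 0.8660
  joint[2] = (10.2420, 1.8059) + 10.6 * (0.5000, 0.8660) = (10.2420 + 5.3000, 1.8059 + 9.1799) = (15.5420, 10.9858)
End effector: (15.5420, 10.9858)

Answer: 15.5420 10.9858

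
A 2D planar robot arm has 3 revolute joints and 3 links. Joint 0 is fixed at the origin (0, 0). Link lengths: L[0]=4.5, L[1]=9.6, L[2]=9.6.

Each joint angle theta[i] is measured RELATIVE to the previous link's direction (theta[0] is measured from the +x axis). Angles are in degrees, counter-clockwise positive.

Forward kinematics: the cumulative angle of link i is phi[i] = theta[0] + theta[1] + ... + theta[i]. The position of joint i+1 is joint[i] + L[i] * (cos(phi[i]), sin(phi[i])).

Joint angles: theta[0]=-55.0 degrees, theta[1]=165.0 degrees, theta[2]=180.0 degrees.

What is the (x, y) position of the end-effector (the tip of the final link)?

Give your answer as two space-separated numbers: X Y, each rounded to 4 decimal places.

joint[0] = (0.0000, 0.0000)  (base)
link 0: phi[0] = -55 = -55 deg
  cos(-55 deg) = 0.5736, sin(-55 deg) = -0.8192
  joint[1] = (0.0000, 0.0000) + 4.5 * (0.5736, -0.8192) = (0.0000 + 2.5811, 0.0000 + -3.6862) = (2.5811, -3.6862)
link 1: phi[1] = -55 + 165 = 110 deg
  cos(110 deg) = -0.3420, sin(110 deg) = 0.9397
  joint[2] = (2.5811, -3.6862) + 9.6 * (-0.3420, 0.9397) = (2.5811 + -3.2834, -3.6862 + 9.0210) = (-0.7023, 5.3349)
link 2: phi[2] = -55 + 165 + 180 = 290 deg
  cos(290 deg) = 0.3420, sin(290 deg) = -0.9397
  joint[3] = (-0.7023, 5.3349) + 9.6 * (0.3420, -0.9397) = (-0.7023 + 3.2834, 5.3349 + -9.0210) = (2.5811, -3.6862)
End effector: (2.5811, -3.6862)

Answer: 2.5811 -3.6862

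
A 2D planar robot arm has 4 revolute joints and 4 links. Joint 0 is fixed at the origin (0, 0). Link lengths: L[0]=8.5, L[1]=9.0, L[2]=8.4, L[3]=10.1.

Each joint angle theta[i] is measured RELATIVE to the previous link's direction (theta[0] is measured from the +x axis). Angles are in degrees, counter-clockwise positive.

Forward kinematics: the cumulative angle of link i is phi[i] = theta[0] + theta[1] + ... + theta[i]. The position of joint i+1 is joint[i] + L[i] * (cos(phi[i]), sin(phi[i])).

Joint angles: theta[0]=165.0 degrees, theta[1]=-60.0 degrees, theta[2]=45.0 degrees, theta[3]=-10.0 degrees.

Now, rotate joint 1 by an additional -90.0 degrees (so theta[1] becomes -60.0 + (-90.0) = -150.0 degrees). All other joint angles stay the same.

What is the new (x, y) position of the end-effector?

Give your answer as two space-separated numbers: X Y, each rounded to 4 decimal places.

Answer: 11.1751 19.5410

Derivation:
joint[0] = (0.0000, 0.0000)  (base)
link 0: phi[0] = 165 = 165 deg
  cos(165 deg) = -0.9659, sin(165 deg) = 0.2588
  joint[1] = (0.0000, 0.0000) + 8.5 * (-0.9659, 0.2588) = (0.0000 + -8.2104, 0.0000 + 2.2000) = (-8.2104, 2.2000)
link 1: phi[1] = 165 + -150 = 15 deg
  cos(15 deg) = 0.9659, sin(15 deg) = 0.2588
  joint[2] = (-8.2104, 2.2000) + 9 * (0.9659, 0.2588) = (-8.2104 + 8.6933, 2.2000 + 2.3294) = (0.4830, 4.5293)
link 2: phi[2] = 165 + -150 + 45 = 60 deg
  cos(60 deg) = 0.5000, sin(60 deg) = 0.8660
  joint[3] = (0.4830, 4.5293) + 8.4 * (0.5000, 0.8660) = (0.4830 + 4.2000, 4.5293 + 7.2746) = (4.6830, 11.8039)
link 3: phi[3] = 165 + -150 + 45 + -10 = 50 deg
  cos(50 deg) = 0.6428, sin(50 deg) = 0.7660
  joint[4] = (4.6830, 11.8039) + 10.1 * (0.6428, 0.7660) = (4.6830 + 6.4922, 11.8039 + 7.7370) = (11.1751, 19.5410)
End effector: (11.1751, 19.5410)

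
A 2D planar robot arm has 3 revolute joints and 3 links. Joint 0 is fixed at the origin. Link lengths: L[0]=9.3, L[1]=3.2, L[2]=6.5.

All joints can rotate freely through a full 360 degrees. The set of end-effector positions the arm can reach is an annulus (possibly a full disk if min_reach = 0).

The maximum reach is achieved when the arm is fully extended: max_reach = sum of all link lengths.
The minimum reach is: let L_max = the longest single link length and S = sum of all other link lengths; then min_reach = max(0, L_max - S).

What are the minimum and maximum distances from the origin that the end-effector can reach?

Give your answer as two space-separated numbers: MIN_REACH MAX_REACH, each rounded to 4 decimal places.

Link lengths: [9.3, 3.2, 6.5]
max_reach = 9.3 + 3.2 + 6.5 = 19
L_max = max([9.3, 3.2, 6.5]) = 9.3
S (sum of others) = 19 - 9.3 = 9.7
min_reach = max(0, 9.3 - 9.7) = max(0, -0.4) = 0

Answer: 0.0000 19.0000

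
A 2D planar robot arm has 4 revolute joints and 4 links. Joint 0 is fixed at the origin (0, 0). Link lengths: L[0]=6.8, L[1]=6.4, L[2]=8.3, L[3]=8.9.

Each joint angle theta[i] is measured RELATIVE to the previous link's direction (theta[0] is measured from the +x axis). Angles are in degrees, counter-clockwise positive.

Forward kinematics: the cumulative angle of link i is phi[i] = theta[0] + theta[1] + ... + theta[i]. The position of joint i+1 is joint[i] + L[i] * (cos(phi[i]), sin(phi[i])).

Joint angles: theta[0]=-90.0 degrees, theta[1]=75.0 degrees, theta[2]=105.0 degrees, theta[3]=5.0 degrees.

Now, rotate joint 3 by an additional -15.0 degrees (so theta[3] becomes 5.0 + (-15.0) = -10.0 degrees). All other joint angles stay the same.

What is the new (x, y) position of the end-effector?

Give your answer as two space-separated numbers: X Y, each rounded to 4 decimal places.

joint[0] = (0.0000, 0.0000)  (base)
link 0: phi[0] = -90 = -90 deg
  cos(-90 deg) = 0.0000, sin(-90 deg) = -1.0000
  joint[1] = (0.0000, 0.0000) + 6.8 * (0.0000, -1.0000) = (0.0000 + 0.0000, 0.0000 + -6.8000) = (0.0000, -6.8000)
link 1: phi[1] = -90 + 75 = -15 deg
  cos(-15 deg) = 0.9659, sin(-15 deg) = -0.2588
  joint[2] = (0.0000, -6.8000) + 6.4 * (0.9659, -0.2588) = (0.0000 + 6.1819, -6.8000 + -1.6564) = (6.1819, -8.4564)
link 2: phi[2] = -90 + 75 + 105 = 90 deg
  cos(90 deg) = 0.0000, sin(90 deg) = 1.0000
  joint[3] = (6.1819, -8.4564) + 8.3 * (0.0000, 1.0000) = (6.1819 + 0.0000, -8.4564 + 8.3000) = (6.1819, -0.1564)
link 3: phi[3] = -90 + 75 + 105 + -10 = 80 deg
  cos(80 deg) = 0.1736, sin(80 deg) = 0.9848
  joint[4] = (6.1819, -0.1564) + 8.9 * (0.1736, 0.9848) = (6.1819 + 1.5455, -0.1564 + 8.7648) = (7.7274, 8.6083)
End effector: (7.7274, 8.6083)

Answer: 7.7274 8.6083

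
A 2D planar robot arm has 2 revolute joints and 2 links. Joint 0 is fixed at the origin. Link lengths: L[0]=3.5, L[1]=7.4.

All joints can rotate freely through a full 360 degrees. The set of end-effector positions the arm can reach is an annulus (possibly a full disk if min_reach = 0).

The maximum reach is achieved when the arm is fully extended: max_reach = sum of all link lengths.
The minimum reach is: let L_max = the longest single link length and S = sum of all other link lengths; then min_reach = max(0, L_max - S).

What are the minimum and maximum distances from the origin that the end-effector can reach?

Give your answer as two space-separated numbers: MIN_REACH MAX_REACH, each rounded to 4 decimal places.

Answer: 3.9000 10.9000

Derivation:
Link lengths: [3.5, 7.4]
max_reach = 3.5 + 7.4 = 10.9
L_max = max([3.5, 7.4]) = 7.4
S (sum of others) = 10.9 - 7.4 = 3.5
min_reach = max(0, 7.4 - 3.5) = max(0, 3.9) = 3.9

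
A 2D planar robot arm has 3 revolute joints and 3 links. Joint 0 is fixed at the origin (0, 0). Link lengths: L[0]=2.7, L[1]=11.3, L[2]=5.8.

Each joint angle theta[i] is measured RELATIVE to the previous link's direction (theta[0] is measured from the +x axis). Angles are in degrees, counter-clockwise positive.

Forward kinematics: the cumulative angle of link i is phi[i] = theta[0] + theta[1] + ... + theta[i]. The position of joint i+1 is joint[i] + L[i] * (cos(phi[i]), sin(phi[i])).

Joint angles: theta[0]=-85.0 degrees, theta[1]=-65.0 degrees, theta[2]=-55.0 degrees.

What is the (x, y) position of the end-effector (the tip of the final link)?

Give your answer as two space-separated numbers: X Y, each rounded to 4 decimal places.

joint[0] = (0.0000, 0.0000)  (base)
link 0: phi[0] = -85 = -85 deg
  cos(-85 deg) = 0.0872, sin(-85 deg) = -0.9962
  joint[1] = (0.0000, 0.0000) + 2.7 * (0.0872, -0.9962) = (0.0000 + 0.2353, 0.0000 + -2.6897) = (0.2353, -2.6897)
link 1: phi[1] = -85 + -65 = -150 deg
  cos(-150 deg) = -0.8660, sin(-150 deg) = -0.5000
  joint[2] = (0.2353, -2.6897) + 11.3 * (-0.8660, -0.5000) = (0.2353 + -9.7861, -2.6897 + -5.6500) = (-9.5508, -8.3397)
link 2: phi[2] = -85 + -65 + -55 = -205 deg
  cos(-205 deg) = -0.9063, sin(-205 deg) = 0.4226
  joint[3] = (-9.5508, -8.3397) + 5.8 * (-0.9063, 0.4226) = (-9.5508 + -5.2566, -8.3397 + 2.4512) = (-14.8074, -5.8885)
End effector: (-14.8074, -5.8885)

Answer: -14.8074 -5.8885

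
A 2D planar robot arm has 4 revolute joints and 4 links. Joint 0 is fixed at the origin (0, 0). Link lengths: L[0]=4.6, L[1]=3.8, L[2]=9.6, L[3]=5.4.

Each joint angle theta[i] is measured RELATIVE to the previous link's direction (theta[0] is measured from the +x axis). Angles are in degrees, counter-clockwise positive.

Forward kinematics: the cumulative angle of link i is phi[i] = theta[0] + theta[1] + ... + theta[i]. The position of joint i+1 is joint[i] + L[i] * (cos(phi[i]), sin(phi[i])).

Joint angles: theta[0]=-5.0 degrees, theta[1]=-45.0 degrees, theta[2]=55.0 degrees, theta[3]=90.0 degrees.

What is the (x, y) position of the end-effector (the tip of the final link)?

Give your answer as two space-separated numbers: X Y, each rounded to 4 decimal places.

joint[0] = (0.0000, 0.0000)  (base)
link 0: phi[0] = -5 = -5 deg
  cos(-5 deg) = 0.9962, sin(-5 deg) = -0.0872
  joint[1] = (0.0000, 0.0000) + 4.6 * (0.9962, -0.0872) = (0.0000 + 4.5825, 0.0000 + -0.4009) = (4.5825, -0.4009)
link 1: phi[1] = -5 + -45 = -50 deg
  cos(-50 deg) = 0.6428, sin(-50 deg) = -0.7660
  joint[2] = (4.5825, -0.4009) + 3.8 * (0.6428, -0.7660) = (4.5825 + 2.4426, -0.4009 + -2.9110) = (7.0251, -3.3119)
link 2: phi[2] = -5 + -45 + 55 = 5 deg
  cos(5 deg) = 0.9962, sin(5 deg) = 0.0872
  joint[3] = (7.0251, -3.3119) + 9.6 * (0.9962, 0.0872) = (7.0251 + 9.5635, -3.3119 + 0.8367) = (16.5886, -2.4752)
link 3: phi[3] = -5 + -45 + 55 + 90 = 95 deg
  cos(95 deg) = -0.0872, sin(95 deg) = 0.9962
  joint[4] = (16.5886, -2.4752) + 5.4 * (-0.0872, 0.9962) = (16.5886 + -0.4706, -2.4752 + 5.3795) = (16.1179, 2.9043)
End effector: (16.1179, 2.9043)

Answer: 16.1179 2.9043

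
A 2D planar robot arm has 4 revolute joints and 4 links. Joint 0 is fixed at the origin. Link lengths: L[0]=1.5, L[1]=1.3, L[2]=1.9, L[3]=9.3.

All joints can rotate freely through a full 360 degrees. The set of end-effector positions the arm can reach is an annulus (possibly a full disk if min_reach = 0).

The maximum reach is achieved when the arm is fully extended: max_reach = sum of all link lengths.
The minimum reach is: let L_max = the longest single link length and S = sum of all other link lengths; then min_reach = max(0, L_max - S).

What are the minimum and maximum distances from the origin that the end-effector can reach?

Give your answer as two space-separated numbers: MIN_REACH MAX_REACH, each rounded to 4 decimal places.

Answer: 4.6000 14.0000

Derivation:
Link lengths: [1.5, 1.3, 1.9, 9.3]
max_reach = 1.5 + 1.3 + 1.9 + 9.3 = 14
L_max = max([1.5, 1.3, 1.9, 9.3]) = 9.3
S (sum of others) = 14 - 9.3 = 4.7
min_reach = max(0, 9.3 - 4.7) = max(0, 4.6) = 4.6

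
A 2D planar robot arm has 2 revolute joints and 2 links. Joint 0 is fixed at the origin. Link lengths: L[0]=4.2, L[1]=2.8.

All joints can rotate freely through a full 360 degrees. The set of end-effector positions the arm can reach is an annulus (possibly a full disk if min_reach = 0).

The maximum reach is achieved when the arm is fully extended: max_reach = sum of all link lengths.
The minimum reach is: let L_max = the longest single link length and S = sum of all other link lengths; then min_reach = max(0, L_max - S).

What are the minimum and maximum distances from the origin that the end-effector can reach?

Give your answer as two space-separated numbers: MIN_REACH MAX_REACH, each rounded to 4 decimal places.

Answer: 1.4000 7.0000

Derivation:
Link lengths: [4.2, 2.8]
max_reach = 4.2 + 2.8 = 7
L_max = max([4.2, 2.8]) = 4.2
S (sum of others) = 7 - 4.2 = 2.8
min_reach = max(0, 4.2 - 2.8) = max(0, 1.4) = 1.4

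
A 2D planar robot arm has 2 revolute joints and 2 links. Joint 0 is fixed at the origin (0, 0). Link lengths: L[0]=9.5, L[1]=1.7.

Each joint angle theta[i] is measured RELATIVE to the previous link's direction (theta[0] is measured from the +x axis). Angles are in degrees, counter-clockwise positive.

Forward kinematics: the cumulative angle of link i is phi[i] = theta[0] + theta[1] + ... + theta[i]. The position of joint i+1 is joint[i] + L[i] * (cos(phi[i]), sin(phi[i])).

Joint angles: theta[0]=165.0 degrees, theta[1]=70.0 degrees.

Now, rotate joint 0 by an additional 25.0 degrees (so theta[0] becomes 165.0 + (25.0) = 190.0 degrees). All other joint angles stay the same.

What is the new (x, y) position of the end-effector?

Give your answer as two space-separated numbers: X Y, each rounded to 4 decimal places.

Answer: -9.6509 -3.3238

Derivation:
joint[0] = (0.0000, 0.0000)  (base)
link 0: phi[0] = 190 = 190 deg
  cos(190 deg) = -0.9848, sin(190 deg) = -0.1736
  joint[1] = (0.0000, 0.0000) + 9.5 * (-0.9848, -0.1736) = (0.0000 + -9.3557, 0.0000 + -1.6497) = (-9.3557, -1.6497)
link 1: phi[1] = 190 + 70 = 260 deg
  cos(260 deg) = -0.1736, sin(260 deg) = -0.9848
  joint[2] = (-9.3557, -1.6497) + 1.7 * (-0.1736, -0.9848) = (-9.3557 + -0.2952, -1.6497 + -1.6742) = (-9.6509, -3.3238)
End effector: (-9.6509, -3.3238)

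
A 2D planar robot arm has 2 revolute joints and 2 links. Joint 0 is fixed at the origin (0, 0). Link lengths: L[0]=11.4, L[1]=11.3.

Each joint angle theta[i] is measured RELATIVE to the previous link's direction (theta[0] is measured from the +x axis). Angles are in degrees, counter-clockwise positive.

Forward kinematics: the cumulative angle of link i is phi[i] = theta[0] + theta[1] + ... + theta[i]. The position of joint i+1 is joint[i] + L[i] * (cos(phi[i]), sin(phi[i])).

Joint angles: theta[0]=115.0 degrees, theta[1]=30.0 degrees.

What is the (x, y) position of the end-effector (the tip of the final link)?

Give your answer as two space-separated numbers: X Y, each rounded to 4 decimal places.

joint[0] = (0.0000, 0.0000)  (base)
link 0: phi[0] = 115 = 115 deg
  cos(115 deg) = -0.4226, sin(115 deg) = 0.9063
  joint[1] = (0.0000, 0.0000) + 11.4 * (-0.4226, 0.9063) = (0.0000 + -4.8178, 0.0000 + 10.3319) = (-4.8178, 10.3319)
link 1: phi[1] = 115 + 30 = 145 deg
  cos(145 deg) = -0.8192, sin(145 deg) = 0.5736
  joint[2] = (-4.8178, 10.3319) + 11.3 * (-0.8192, 0.5736) = (-4.8178 + -9.2564, 10.3319 + 6.4814) = (-14.0743, 16.8133)
End effector: (-14.0743, 16.8133)

Answer: -14.0743 16.8133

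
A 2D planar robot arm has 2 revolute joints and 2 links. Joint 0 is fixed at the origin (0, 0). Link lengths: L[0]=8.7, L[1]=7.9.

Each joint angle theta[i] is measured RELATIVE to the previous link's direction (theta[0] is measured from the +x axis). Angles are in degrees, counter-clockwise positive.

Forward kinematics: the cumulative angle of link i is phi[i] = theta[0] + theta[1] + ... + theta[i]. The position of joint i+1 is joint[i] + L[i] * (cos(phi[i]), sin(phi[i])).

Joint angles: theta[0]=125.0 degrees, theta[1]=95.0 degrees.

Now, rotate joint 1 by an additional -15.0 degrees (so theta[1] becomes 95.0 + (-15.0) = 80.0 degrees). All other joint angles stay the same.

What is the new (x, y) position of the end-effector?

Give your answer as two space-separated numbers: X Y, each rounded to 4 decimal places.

Answer: -12.1499 3.7879

Derivation:
joint[0] = (0.0000, 0.0000)  (base)
link 0: phi[0] = 125 = 125 deg
  cos(125 deg) = -0.5736, sin(125 deg) = 0.8192
  joint[1] = (0.0000, 0.0000) + 8.7 * (-0.5736, 0.8192) = (0.0000 + -4.9901, 0.0000 + 7.1266) = (-4.9901, 7.1266)
link 1: phi[1] = 125 + 80 = 205 deg
  cos(205 deg) = -0.9063, sin(205 deg) = -0.4226
  joint[2] = (-4.9901, 7.1266) + 7.9 * (-0.9063, -0.4226) = (-4.9901 + -7.1598, 7.1266 + -3.3387) = (-12.1499, 3.7879)
End effector: (-12.1499, 3.7879)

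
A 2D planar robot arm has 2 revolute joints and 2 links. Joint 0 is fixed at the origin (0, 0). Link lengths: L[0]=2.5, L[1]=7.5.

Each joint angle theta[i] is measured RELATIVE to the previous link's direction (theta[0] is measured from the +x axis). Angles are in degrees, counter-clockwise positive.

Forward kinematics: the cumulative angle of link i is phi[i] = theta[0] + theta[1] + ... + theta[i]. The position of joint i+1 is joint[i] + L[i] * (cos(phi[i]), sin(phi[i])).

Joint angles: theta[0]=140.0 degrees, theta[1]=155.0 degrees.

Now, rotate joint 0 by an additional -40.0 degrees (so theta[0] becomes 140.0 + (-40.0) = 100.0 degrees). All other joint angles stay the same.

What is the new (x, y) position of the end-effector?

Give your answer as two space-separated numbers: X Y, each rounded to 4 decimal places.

joint[0] = (0.0000, 0.0000)  (base)
link 0: phi[0] = 100 = 100 deg
  cos(100 deg) = -0.1736, sin(100 deg) = 0.9848
  joint[1] = (0.0000, 0.0000) + 2.5 * (-0.1736, 0.9848) = (0.0000 + -0.4341, 0.0000 + 2.4620) = (-0.4341, 2.4620)
link 1: phi[1] = 100 + 155 = 255 deg
  cos(255 deg) = -0.2588, sin(255 deg) = -0.9659
  joint[2] = (-0.4341, 2.4620) + 7.5 * (-0.2588, -0.9659) = (-0.4341 + -1.9411, 2.4620 + -7.2444) = (-2.3753, -4.7824)
End effector: (-2.3753, -4.7824)

Answer: -2.3753 -4.7824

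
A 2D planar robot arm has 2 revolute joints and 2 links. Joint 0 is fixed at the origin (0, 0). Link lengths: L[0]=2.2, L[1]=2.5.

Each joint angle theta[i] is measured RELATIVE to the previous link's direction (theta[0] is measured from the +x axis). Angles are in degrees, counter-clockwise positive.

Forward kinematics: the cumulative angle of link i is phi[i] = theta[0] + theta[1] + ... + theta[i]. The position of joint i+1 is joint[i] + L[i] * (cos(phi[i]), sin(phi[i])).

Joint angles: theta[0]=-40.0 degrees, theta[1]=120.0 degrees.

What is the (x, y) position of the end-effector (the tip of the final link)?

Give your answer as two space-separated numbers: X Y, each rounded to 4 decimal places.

joint[0] = (0.0000, 0.0000)  (base)
link 0: phi[0] = -40 = -40 deg
  cos(-40 deg) = 0.7660, sin(-40 deg) = -0.6428
  joint[1] = (0.0000, 0.0000) + 2.2 * (0.7660, -0.6428) = (0.0000 + 1.6853, 0.0000 + -1.4141) = (1.6853, -1.4141)
link 1: phi[1] = -40 + 120 = 80 deg
  cos(80 deg) = 0.1736, sin(80 deg) = 0.9848
  joint[2] = (1.6853, -1.4141) + 2.5 * (0.1736, 0.9848) = (1.6853 + 0.4341, -1.4141 + 2.4620) = (2.1194, 1.0479)
End effector: (2.1194, 1.0479)

Answer: 2.1194 1.0479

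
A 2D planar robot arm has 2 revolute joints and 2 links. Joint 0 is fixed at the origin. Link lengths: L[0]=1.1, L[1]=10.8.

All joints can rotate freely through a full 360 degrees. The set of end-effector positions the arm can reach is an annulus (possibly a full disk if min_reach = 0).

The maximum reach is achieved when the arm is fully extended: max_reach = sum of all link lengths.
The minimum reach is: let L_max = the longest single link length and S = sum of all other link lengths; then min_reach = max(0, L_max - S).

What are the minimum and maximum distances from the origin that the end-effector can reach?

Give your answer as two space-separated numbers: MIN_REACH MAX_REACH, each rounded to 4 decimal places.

Link lengths: [1.1, 10.8]
max_reach = 1.1 + 10.8 = 11.9
L_max = max([1.1, 10.8]) = 10.8
S (sum of others) = 11.9 - 10.8 = 1.1
min_reach = max(0, 10.8 - 1.1) = max(0, 9.7) = 9.7

Answer: 9.7000 11.9000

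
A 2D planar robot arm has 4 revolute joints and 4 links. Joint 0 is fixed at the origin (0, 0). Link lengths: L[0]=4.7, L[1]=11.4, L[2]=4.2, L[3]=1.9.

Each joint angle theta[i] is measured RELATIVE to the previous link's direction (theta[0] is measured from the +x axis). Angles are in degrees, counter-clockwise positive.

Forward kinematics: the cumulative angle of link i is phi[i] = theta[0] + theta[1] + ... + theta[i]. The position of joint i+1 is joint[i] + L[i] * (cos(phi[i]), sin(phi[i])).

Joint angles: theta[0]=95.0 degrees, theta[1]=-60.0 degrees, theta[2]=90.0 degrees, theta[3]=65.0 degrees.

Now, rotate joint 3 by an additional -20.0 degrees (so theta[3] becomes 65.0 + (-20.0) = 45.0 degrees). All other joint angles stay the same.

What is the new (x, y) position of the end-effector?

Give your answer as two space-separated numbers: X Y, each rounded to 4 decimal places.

joint[0] = (0.0000, 0.0000)  (base)
link 0: phi[0] = 95 = 95 deg
  cos(95 deg) = -0.0872, sin(95 deg) = 0.9962
  joint[1] = (0.0000, 0.0000) + 4.7 * (-0.0872, 0.9962) = (0.0000 + -0.4096, 0.0000 + 4.6821) = (-0.4096, 4.6821)
link 1: phi[1] = 95 + -60 = 35 deg
  cos(35 deg) = 0.8192, sin(35 deg) = 0.5736
  joint[2] = (-0.4096, 4.6821) + 11.4 * (0.8192, 0.5736) = (-0.4096 + 9.3383, 4.6821 + 6.5388) = (8.9287, 11.2209)
link 2: phi[2] = 95 + -60 + 90 = 125 deg
  cos(125 deg) = -0.5736, sin(125 deg) = 0.8192
  joint[3] = (8.9287, 11.2209) + 4.2 * (-0.5736, 0.8192) = (8.9287 + -2.4090, 11.2209 + 3.4404) = (6.5197, 14.6613)
link 3: phi[3] = 95 + -60 + 90 + 45 = 170 deg
  cos(170 deg) = -0.9848, sin(170 deg) = 0.1736
  joint[4] = (6.5197, 14.6613) + 1.9 * (-0.9848, 0.1736) = (6.5197 + -1.8711, 14.6613 + 0.3299) = (4.6485, 14.9913)
End effector: (4.6485, 14.9913)

Answer: 4.6485 14.9913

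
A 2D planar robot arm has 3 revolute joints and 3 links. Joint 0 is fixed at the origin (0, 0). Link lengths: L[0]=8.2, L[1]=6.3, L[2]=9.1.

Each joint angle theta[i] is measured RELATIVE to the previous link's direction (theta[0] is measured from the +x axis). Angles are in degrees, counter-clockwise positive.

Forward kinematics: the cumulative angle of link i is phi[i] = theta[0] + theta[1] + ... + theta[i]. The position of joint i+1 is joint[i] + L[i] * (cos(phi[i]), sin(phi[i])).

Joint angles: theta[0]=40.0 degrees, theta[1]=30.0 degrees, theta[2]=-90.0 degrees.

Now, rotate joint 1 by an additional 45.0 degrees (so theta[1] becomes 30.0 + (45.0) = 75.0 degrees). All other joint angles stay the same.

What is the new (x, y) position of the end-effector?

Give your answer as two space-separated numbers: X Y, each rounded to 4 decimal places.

Answer: 11.8665 14.8264

Derivation:
joint[0] = (0.0000, 0.0000)  (base)
link 0: phi[0] = 40 = 40 deg
  cos(40 deg) = 0.7660, sin(40 deg) = 0.6428
  joint[1] = (0.0000, 0.0000) + 8.2 * (0.7660, 0.6428) = (0.0000 + 6.2816, 0.0000 + 5.2709) = (6.2816, 5.2709)
link 1: phi[1] = 40 + 75 = 115 deg
  cos(115 deg) = -0.4226, sin(115 deg) = 0.9063
  joint[2] = (6.2816, 5.2709) + 6.3 * (-0.4226, 0.9063) = (6.2816 + -2.6625, 5.2709 + 5.7097) = (3.6191, 10.9806)
link 2: phi[2] = 40 + 75 + -90 = 25 deg
  cos(25 deg) = 0.9063, sin(25 deg) = 0.4226
  joint[3] = (3.6191, 10.9806) + 9.1 * (0.9063, 0.4226) = (3.6191 + 8.2474, 10.9806 + 3.8458) = (11.8665, 14.8264)
End effector: (11.8665, 14.8264)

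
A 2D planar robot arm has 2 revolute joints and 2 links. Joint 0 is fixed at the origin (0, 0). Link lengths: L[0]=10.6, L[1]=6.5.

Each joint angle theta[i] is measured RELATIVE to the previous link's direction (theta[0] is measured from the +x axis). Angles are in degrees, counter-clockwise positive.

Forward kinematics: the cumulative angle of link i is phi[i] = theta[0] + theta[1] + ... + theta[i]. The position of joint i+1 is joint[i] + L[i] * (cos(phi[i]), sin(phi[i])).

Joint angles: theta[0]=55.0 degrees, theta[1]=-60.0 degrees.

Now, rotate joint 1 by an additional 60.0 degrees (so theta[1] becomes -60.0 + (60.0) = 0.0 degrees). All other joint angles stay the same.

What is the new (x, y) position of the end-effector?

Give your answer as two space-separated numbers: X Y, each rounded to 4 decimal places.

Answer: 9.8082 14.0075

Derivation:
joint[0] = (0.0000, 0.0000)  (base)
link 0: phi[0] = 55 = 55 deg
  cos(55 deg) = 0.5736, sin(55 deg) = 0.8192
  joint[1] = (0.0000, 0.0000) + 10.6 * (0.5736, 0.8192) = (0.0000 + 6.0799, 0.0000 + 8.6830) = (6.0799, 8.6830)
link 1: phi[1] = 55 + 0 = 55 deg
  cos(55 deg) = 0.5736, sin(55 deg) = 0.8192
  joint[2] = (6.0799, 8.6830) + 6.5 * (0.5736, 0.8192) = (6.0799 + 3.7282, 8.6830 + 5.3245) = (9.8082, 14.0075)
End effector: (9.8082, 14.0075)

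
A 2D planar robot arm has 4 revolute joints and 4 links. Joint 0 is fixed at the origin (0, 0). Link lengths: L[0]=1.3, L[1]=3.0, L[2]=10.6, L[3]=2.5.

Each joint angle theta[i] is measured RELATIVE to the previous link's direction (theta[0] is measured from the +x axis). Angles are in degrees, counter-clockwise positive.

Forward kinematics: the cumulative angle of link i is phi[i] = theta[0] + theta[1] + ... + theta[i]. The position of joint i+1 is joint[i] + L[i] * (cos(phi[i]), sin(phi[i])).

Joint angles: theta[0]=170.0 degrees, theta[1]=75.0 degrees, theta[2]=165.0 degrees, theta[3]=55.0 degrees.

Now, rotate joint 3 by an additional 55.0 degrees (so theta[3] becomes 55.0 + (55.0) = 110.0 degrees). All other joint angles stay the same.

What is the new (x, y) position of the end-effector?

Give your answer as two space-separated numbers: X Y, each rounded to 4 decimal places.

joint[0] = (0.0000, 0.0000)  (base)
link 0: phi[0] = 170 = 170 deg
  cos(170 deg) = -0.9848, sin(170 deg) = 0.1736
  joint[1] = (0.0000, 0.0000) + 1.3 * (-0.9848, 0.1736) = (0.0000 + -1.2803, 0.0000 + 0.2257) = (-1.2803, 0.2257)
link 1: phi[1] = 170 + 75 = 245 deg
  cos(245 deg) = -0.4226, sin(245 deg) = -0.9063
  joint[2] = (-1.2803, 0.2257) + 3 * (-0.4226, -0.9063) = (-1.2803 + -1.2679, 0.2257 + -2.7189) = (-2.5481, -2.4932)
link 2: phi[2] = 170 + 75 + 165 = 410 deg
  cos(410 deg) = 0.6428, sin(410 deg) = 0.7660
  joint[3] = (-2.5481, -2.4932) + 10.6 * (0.6428, 0.7660) = (-2.5481 + 6.8135, -2.4932 + 8.1201) = (4.2654, 5.6269)
link 3: phi[3] = 170 + 75 + 165 + 110 = 520 deg
  cos(520 deg) = -0.9397, sin(520 deg) = 0.3420
  joint[4] = (4.2654, 5.6269) + 2.5 * (-0.9397, 0.3420) = (4.2654 + -2.3492, 5.6269 + 0.8551) = (1.9162, 6.4819)
End effector: (1.9162, 6.4819)

Answer: 1.9162 6.4819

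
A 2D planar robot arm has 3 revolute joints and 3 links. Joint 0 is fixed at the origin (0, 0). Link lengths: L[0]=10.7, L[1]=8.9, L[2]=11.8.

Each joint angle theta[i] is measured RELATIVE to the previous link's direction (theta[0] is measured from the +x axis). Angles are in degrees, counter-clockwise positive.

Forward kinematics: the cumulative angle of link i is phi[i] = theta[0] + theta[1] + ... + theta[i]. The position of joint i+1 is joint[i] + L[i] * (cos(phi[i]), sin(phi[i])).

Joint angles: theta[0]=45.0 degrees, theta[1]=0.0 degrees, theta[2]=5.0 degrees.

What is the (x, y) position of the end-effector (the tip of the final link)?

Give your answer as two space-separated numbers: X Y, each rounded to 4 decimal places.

Answer: 21.4442 22.8986

Derivation:
joint[0] = (0.0000, 0.0000)  (base)
link 0: phi[0] = 45 = 45 deg
  cos(45 deg) = 0.7071, sin(45 deg) = 0.7071
  joint[1] = (0.0000, 0.0000) + 10.7 * (0.7071, 0.7071) = (0.0000 + 7.5660, 0.0000 + 7.5660) = (7.5660, 7.5660)
link 1: phi[1] = 45 + 0 = 45 deg
  cos(45 deg) = 0.7071, sin(45 deg) = 0.7071
  joint[2] = (7.5660, 7.5660) + 8.9 * (0.7071, 0.7071) = (7.5660 + 6.2933, 7.5660 + 6.2933) = (13.8593, 13.8593)
link 2: phi[2] = 45 + 0 + 5 = 50 deg
  cos(50 deg) = 0.6428, sin(50 deg) = 0.7660
  joint[3] = (13.8593, 13.8593) + 11.8 * (0.6428, 0.7660) = (13.8593 + 7.5849, 13.8593 + 9.0393) = (21.4442, 22.8986)
End effector: (21.4442, 22.8986)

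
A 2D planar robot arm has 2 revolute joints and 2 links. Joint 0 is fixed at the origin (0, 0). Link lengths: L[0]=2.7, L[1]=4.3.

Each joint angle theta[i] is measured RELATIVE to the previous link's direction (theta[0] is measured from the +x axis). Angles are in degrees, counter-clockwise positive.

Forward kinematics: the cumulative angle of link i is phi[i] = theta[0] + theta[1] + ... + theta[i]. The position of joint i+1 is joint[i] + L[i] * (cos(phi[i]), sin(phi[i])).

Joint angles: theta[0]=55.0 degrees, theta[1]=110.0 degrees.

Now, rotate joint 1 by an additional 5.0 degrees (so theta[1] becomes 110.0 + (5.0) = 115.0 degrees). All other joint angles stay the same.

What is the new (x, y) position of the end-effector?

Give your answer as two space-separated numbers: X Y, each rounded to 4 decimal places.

joint[0] = (0.0000, 0.0000)  (base)
link 0: phi[0] = 55 = 55 deg
  cos(55 deg) = 0.5736, sin(55 deg) = 0.8192
  joint[1] = (0.0000, 0.0000) + 2.7 * (0.5736, 0.8192) = (0.0000 + 1.5487, 0.0000 + 2.2117) = (1.5487, 2.2117)
link 1: phi[1] = 55 + 115 = 170 deg
  cos(170 deg) = -0.9848, sin(170 deg) = 0.1736
  joint[2] = (1.5487, 2.2117) + 4.3 * (-0.9848, 0.1736) = (1.5487 + -4.2347, 2.2117 + 0.7467) = (-2.6860, 2.9584)
End effector: (-2.6860, 2.9584)

Answer: -2.6860 2.9584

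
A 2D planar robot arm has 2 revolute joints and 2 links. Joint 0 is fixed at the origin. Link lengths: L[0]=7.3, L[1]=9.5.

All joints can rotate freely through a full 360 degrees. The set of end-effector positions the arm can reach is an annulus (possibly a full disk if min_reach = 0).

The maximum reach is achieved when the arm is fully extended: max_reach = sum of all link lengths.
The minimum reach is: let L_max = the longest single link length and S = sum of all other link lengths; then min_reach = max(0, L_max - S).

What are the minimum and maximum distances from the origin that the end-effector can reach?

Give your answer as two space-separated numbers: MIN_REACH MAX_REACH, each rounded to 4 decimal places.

Link lengths: [7.3, 9.5]
max_reach = 7.3 + 9.5 = 16.8
L_max = max([7.3, 9.5]) = 9.5
S (sum of others) = 16.8 - 9.5 = 7.3
min_reach = max(0, 9.5 - 7.3) = max(0, 2.2) = 2.2

Answer: 2.2000 16.8000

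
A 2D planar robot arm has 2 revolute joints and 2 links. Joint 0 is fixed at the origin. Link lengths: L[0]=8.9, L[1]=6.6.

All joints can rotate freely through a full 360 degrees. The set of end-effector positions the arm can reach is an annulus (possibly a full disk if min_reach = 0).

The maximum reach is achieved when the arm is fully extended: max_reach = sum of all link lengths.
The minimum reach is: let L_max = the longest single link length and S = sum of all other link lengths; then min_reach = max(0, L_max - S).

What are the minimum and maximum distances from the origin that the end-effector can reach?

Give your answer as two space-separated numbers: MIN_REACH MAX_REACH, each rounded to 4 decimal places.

Link lengths: [8.9, 6.6]
max_reach = 8.9 + 6.6 = 15.5
L_max = max([8.9, 6.6]) = 8.9
S (sum of others) = 15.5 - 8.9 = 6.6
min_reach = max(0, 8.9 - 6.6) = max(0, 2.3) = 2.3

Answer: 2.3000 15.5000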